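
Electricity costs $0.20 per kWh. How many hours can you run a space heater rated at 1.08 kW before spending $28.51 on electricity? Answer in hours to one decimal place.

Energy available = $28.51 ÷ $0.20/kWh = 142.55 kWh
Hours = 142.55 kWh ÷ 1.08 kW = 132.0 h

132.0 h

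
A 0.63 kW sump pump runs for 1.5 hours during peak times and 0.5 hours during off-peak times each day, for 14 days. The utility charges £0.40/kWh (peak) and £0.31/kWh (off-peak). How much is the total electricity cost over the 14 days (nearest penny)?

Peak energy = 0.63 kW × 1.5 h × 14 = 13.23 kWh
Off-peak energy = 0.63 kW × 0.5 h × 14 = 4.41 kWh
Cost = 13.23 × £0.40 + 4.41 × £0.31 = £5.292 + £1.3671 = £6.66

£6.66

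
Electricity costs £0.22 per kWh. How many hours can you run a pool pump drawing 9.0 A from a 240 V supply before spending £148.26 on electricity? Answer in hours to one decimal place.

Power = 9.0 A × 240 V = 2160 W = 2.16 kW
Energy available = £148.26 ÷ £0.22/kWh = 673.9091 kWh
Hours = 673.9091 kWh ÷ 2.16 kW = 312.0 h

312.0 h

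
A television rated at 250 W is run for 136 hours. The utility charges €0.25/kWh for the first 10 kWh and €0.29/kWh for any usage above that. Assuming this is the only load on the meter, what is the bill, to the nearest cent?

Energy = 0.25 kW × 136 h = 34 kWh
Tier 1 (0–10 kWh): 10 × €0.25 = €2.5
Above 10 kWh: 24 × €0.29 = €6.96
Bill = €9.46

€9.46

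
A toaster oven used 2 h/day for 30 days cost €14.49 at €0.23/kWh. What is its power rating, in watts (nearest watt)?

1050 W

Energy = €14.49 ÷ €0.23/kWh = 63 kWh
Runtime = 2 h/day × 30 days = 60 h
Power = 63 kWh ÷ 60 h = 1.05 kW = 1050 W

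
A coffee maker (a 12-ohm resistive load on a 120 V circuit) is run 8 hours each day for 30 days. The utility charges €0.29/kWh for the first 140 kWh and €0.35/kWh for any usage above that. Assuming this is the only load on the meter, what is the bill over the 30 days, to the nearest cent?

€92.40

Power = V²/R = 120²/12 = 1200 W = 1.2 kW
Runtime = 8 h/day × 30 days = 240 h
Energy = 1.2 kW × 240 h = 288 kWh
Tier 1 (0–140 kWh): 140 × €0.29 = €40.6
Above 140 kWh: 148 × €0.35 = €51.8
Bill = €92.40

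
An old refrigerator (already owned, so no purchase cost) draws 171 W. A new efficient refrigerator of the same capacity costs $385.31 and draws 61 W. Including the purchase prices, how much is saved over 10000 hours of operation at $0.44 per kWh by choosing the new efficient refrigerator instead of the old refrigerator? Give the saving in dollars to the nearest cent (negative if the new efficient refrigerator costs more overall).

$98.69

old refrigerator: $0.00 + (171/1000) kW × 10000 h × $0.44 = $0.00 + $752.4 = $752.4
new efficient refrigerator: $385.31 + (61/1000) kW × 10000 h × $0.44 = $385.31 + $268.4 = $653.71
Saving = $752.4 − $653.71 = $98.69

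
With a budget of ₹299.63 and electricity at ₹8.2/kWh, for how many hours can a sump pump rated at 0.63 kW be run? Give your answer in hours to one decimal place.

Energy available = ₹299.63 ÷ ₹8.2/kWh = 36.5402 kWh
Hours = 36.5402 kWh ÷ 0.63 kW = 58.0 h

58.0 h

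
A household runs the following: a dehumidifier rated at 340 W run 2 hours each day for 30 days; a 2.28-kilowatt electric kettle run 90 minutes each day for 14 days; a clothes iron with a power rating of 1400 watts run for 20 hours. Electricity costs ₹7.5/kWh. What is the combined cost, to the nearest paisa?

dehumidifier: Runtime = 2 h/day × 30 days = 60 h
dehumidifier: 0.34 kW × 60 h = 20.4 kWh
electric kettle: Runtime = 90 min × 14 = 1260 min = 21 h
electric kettle: 2.28 kW × 21 h = 47.88 kWh
clothes iron: 1.4 kW × 20 h = 28 kWh
Total energy = 96.28 kWh
Cost = 96.28 × ₹7.5 = ₹722.10

₹722.10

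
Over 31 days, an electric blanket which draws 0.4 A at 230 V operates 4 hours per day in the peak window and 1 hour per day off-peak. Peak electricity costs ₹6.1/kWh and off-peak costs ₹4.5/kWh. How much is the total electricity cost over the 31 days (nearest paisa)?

Power = 0.4 A × 230 V = 92 W = 0.092 kW
Peak energy = 0.092 kW × 4 h × 31 = 11.408 kWh
Off-peak energy = 0.092 kW × 1 h × 31 = 2.852 kWh
Cost = 11.408 × ₹6.1 + 2.852 × ₹4.5 = ₹69.5888 + ₹12.834 = ₹82.42

₹82.42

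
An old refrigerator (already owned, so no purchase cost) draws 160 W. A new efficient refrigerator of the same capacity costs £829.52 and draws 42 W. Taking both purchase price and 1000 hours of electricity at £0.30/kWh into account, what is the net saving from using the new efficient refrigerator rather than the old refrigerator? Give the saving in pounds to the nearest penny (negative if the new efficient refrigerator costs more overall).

-£794.12

old refrigerator: £0.00 + (160/1000) kW × 1000 h × £0.30 = £0.00 + £48 = £48
new efficient refrigerator: £829.52 + (42/1000) kW × 1000 h × £0.30 = £829.52 + £12.6 = £842.12
Saving = £48 − £842.12 = −£794.12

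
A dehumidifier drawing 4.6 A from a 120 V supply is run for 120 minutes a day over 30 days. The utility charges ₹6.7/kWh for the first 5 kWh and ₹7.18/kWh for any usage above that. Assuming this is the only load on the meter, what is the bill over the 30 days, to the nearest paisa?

₹235.40

Power = 4.6 A × 120 V = 552 W = 0.552 kW
Runtime = 120 min × 30 = 3600 min = 60 h
Energy = 0.552 kW × 60 h = 33.12 kWh
Tier 1 (0–5 kWh): 5 × ₹6.7 = ₹33.5
Above 5 kWh: 28.12 × ₹7.18 = ₹201.9016
Bill = ₹235.40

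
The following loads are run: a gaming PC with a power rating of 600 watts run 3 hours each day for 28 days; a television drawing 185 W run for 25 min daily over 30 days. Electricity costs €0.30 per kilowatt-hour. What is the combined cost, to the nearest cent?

€15.81

gaming PC: Runtime = 3 h/day × 28 days = 84 h
gaming PC: 0.6 kW × 84 h = 50.4 kWh
television: Runtime = 25 min × 30 = 750 min = 12.5 h
television: 0.185 kW × 12.5 h = 2.3125 kWh
Total energy = 52.7125 kWh
Cost = 52.7125 × €0.30 = €15.81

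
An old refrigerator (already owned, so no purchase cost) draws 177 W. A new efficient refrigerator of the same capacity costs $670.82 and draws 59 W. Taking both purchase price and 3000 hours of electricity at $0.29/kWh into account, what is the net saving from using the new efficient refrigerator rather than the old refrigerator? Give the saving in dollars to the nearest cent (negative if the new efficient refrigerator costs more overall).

old refrigerator: $0.00 + (177/1000) kW × 3000 h × $0.29 = $0.00 + $153.99 = $153.99
new efficient refrigerator: $670.82 + (59/1000) kW × 3000 h × $0.29 = $670.82 + $51.33 = $722.15
Saving = $153.99 − $722.15 = −$568.16

-$568.16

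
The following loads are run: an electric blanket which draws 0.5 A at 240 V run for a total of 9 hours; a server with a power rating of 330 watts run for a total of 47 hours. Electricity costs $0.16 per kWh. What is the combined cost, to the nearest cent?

$2.65

electric blanket: Power = 0.5 A × 240 V = 120 W = 0.12 kW
electric blanket: 0.12 kW × 9 h = 1.08 kWh
server: 0.33 kW × 47 h = 15.51 kWh
Total energy = 16.59 kWh
Cost = 16.59 × $0.16 = $2.65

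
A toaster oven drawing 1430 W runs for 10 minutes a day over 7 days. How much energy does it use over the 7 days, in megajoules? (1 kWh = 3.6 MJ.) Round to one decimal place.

6.0 MJ

Runtime = 10 min × 7 = 70 min = 1.166666… h
Energy = 1.43 kW × 1.166666… h = 1.668333… kWh
= 1.668333… × 3.6 MJ = 6.0 MJ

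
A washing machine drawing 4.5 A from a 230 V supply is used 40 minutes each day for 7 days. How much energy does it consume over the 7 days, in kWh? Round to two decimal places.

4.83 kWh

Power = 4.5 A × 230 V = 1035 W = 1.035 kW
Runtime = 40 min × 7 = 280 min = 4.666666… h
Energy = 1.035 kW × 4.666666… h = 4.83 kWh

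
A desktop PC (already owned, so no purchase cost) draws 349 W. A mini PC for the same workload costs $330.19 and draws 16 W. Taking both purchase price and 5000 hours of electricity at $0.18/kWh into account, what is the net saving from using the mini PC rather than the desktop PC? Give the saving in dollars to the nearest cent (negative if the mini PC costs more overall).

desktop PC: $0.00 + (349/1000) kW × 5000 h × $0.18 = $0.00 + $314.1 = $314.1
mini PC: $330.19 + (16/1000) kW × 5000 h × $0.18 = $330.19 + $14.4 = $344.59
Saving = $314.1 − $344.59 = −$30.49

-$30.49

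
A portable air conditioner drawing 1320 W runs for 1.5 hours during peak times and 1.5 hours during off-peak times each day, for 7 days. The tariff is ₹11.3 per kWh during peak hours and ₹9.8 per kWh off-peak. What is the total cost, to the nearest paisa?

₹292.45

Peak energy = 1.32 kW × 1.5 h × 7 = 13.86 kWh
Off-peak energy = 1.32 kW × 1.5 h × 7 = 13.86 kWh
Cost = 13.86 × ₹11.3 + 13.86 × ₹9.8 = ₹156.618 + ₹135.828 = ₹292.45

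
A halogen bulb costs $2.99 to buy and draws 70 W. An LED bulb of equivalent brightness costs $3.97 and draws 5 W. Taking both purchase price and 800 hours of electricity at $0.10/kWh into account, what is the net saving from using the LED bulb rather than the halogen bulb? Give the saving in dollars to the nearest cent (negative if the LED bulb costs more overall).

halogen bulb: $2.99 + (70/1000) kW × 800 h × $0.10 = $2.99 + $5.6 = $8.59
LED bulb: $3.97 + (5/1000) kW × 800 h × $0.10 = $3.97 + $0.4 = $4.37
Saving = $8.59 − $4.37 = $4.22

$4.22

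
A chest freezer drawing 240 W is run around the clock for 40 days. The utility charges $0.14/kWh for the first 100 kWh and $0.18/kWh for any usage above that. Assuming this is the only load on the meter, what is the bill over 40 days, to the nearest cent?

$37.47

Runtime = 24 h × 40 = 960 h
Energy = 0.24 kW × 960 h = 230.4 kWh
Tier 1 (0–100 kWh): 100 × $0.14 = $14
Above 100 kWh: 130.4 × $0.18 = $23.472
Bill = $37.47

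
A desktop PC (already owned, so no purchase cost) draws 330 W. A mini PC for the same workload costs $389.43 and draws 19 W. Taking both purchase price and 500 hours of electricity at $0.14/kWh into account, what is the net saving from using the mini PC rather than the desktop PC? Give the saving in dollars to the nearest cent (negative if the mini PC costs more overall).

-$367.66

desktop PC: $0.00 + (330/1000) kW × 500 h × $0.14 = $0.00 + $23.1 = $23.1
mini PC: $389.43 + (19/1000) kW × 500 h × $0.14 = $389.43 + $1.33 = $390.76
Saving = $23.1 − $390.76 = −$367.66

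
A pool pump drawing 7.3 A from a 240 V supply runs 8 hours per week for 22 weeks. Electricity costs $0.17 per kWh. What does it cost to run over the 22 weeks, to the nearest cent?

$52.42

Power = 7.3 A × 240 V = 1752 W = 1.752 kW
Runtime = 8 h/week × 22 weeks = 176 h
Energy = 1.752 kW × 176 h = 308.352 kWh
Cost = 308.352 kWh × $0.17/kWh = $52.42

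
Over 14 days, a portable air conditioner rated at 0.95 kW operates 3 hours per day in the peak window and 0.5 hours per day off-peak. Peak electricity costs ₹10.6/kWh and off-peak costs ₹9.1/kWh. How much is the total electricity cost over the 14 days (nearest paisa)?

₹483.46

Peak energy = 0.95 kW × 3 h × 14 = 39.9 kWh
Off-peak energy = 0.95 kW × 0.5 h × 14 = 6.65 kWh
Cost = 39.9 × ₹10.6 + 6.65 × ₹9.1 = ₹422.94 + ₹60.515 = ₹483.46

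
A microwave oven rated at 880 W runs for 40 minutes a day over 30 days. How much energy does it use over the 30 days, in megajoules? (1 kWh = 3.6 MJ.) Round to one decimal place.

Runtime = 40 min × 30 = 1200 min = 20 h
Energy = 0.88 kW × 20 h = 17.6 kWh
= 17.6 × 3.6 MJ = 63.4 MJ

63.4 MJ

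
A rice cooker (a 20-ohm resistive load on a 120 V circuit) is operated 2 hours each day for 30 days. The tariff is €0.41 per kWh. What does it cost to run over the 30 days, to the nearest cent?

Power = V²/R = 120²/20 = 720 W = 0.72 kW
Runtime = 2 h/day × 30 days = 60 h
Energy = 0.72 kW × 60 h = 43.2 kWh
Cost = 43.2 kWh × €0.41/kWh = €17.71

€17.71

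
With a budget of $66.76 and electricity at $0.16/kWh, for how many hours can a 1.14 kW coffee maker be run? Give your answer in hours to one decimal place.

366.0 h

Energy available = $66.76 ÷ $0.16/kWh = 417.25 kWh
Hours = 417.25 kWh ÷ 1.14 kW = 366.0 h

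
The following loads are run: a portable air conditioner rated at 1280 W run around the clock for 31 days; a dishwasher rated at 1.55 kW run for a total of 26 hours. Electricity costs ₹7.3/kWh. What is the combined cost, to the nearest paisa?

₹7246.13

portable air conditioner: Runtime = 24 h × 31 = 744 h
portable air conditioner: 1.28 kW × 744 h = 952.32 kWh
dishwasher: 1.55 kW × 26 h = 40.3 kWh
Total energy = 992.62 kWh
Cost = 992.62 × ₹7.3 = ₹7246.13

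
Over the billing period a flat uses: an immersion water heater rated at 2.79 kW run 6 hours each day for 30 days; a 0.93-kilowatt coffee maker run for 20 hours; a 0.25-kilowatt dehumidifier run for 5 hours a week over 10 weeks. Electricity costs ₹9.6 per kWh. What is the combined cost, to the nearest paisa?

₹5119.68

immersion water heater: Runtime = 6 h/day × 30 days = 180 h
immersion water heater: 2.79 kW × 180 h = 502.2 kWh
coffee maker: 0.93 kW × 20 h = 18.6 kWh
dehumidifier: Runtime = 5 h/week × 10 weeks = 50 h
dehumidifier: 0.25 kW × 50 h = 12.5 kWh
Total energy = 533.3 kWh
Cost = 533.3 × ₹9.6 = ₹5119.68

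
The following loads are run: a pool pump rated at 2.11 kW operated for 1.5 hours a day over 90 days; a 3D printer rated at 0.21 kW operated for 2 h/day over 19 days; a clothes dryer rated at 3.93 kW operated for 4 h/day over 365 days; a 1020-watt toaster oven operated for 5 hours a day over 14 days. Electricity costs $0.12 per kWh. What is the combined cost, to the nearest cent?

$732.24

pool pump: Runtime = 1.5 h/day × 90 days = 135 h
pool pump: 2.11 kW × 135 h = 284.85 kWh
3D printer: Runtime = 2 h/day × 19 days = 38 h
3D printer: 0.21 kW × 38 h = 7.98 kWh
clothes dryer: Runtime = 4 h/day × 365 days = 1460 h
clothes dryer: 3.93 kW × 1460 h = 5737.8 kWh
toaster oven: Runtime = 5 h/day × 14 days = 70 h
toaster oven: 1.02 kW × 70 h = 71.4 kWh
Total energy = 6102.03 kWh
Cost = 6102.03 × $0.12 = $732.24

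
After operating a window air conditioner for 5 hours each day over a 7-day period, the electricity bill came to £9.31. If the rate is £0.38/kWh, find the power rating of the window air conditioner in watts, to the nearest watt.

Energy = £9.31 ÷ £0.38/kWh = 24.5 kWh
Runtime = 5 h/day × 7 days = 35 h
Power = 24.5 kWh ÷ 35 h = 0.7 kW = 700 W

700 W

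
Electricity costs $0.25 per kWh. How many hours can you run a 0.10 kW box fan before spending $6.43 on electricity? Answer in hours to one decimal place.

Energy available = $6.43 ÷ $0.25/kWh = 25.72 kWh
Hours = 25.72 kWh ÷ 0.1 kW = 257.2 h

257.2 h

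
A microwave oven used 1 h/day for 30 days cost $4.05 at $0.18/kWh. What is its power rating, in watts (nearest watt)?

Energy = $4.05 ÷ $0.18/kWh = 22.5 kWh
Runtime = 1 h/day × 30 days = 30 h
Power = 22.5 kWh ÷ 30 h = 0.75 kW = 750 W

750 W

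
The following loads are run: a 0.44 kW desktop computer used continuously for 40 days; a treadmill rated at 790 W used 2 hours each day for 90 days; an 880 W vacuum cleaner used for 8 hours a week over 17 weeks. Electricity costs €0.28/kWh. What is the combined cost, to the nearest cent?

€191.60

desktop computer: Runtime = 24 h × 40 = 960 h
desktop computer: 0.44 kW × 960 h = 422.4 kWh
treadmill: Runtime = 2 h/day × 90 days = 180 h
treadmill: 0.79 kW × 180 h = 142.2 kWh
vacuum cleaner: Runtime = 8 h/week × 17 weeks = 136 h
vacuum cleaner: 0.88 kW × 136 h = 119.68 kWh
Total energy = 684.28 kWh
Cost = 684.28 × €0.28 = €191.60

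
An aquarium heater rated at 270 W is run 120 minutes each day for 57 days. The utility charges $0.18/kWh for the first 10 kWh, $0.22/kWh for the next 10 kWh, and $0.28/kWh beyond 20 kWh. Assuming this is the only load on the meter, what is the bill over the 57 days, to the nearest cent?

Runtime = 120 min × 57 = 6840 min = 114 h
Energy = 0.27 kW × 114 h = 30.78 kWh
Tier 1 (0–10 kWh): 10 × $0.18 = $1.8
Tier 2 (10–20 kWh): 10 × $0.22 = $2.2
Above 20 kWh: 10.78 × $0.28 = $3.0184
Bill = $7.02

$7.02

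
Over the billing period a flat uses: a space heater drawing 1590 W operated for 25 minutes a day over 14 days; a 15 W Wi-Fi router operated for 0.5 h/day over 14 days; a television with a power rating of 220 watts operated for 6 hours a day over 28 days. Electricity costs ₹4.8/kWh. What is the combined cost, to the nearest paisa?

₹222.43

space heater: Runtime = 25 min × 14 = 350 min = 5.833333… h
space heater: 1.59 kW × 5.833333… h = 9.275 kWh
Wi-Fi router: Runtime = 0.5 h/day × 14 days = 7 h
Wi-Fi router: 0.015 kW × 7 h = 0.105 kWh
television: Runtime = 6 h/day × 28 days = 168 h
television: 0.22 kW × 168 h = 36.96 kWh
Total energy = 46.34 kWh
Cost = 46.34 × ₹4.8 = ₹222.43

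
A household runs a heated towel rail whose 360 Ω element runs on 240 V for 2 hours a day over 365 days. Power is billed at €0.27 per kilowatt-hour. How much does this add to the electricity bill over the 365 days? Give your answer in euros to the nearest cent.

€31.54

Power = V²/R = 240²/360 = 160 W = 0.16 kW
Runtime = 2 h/day × 365 days = 730 h
Energy = 0.16 kW × 730 h = 116.8 kWh
Cost = 116.8 kWh × €0.27/kWh = €31.54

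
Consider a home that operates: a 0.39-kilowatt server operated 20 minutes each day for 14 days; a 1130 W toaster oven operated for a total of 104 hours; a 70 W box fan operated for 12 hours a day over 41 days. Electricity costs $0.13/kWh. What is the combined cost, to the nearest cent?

$19.99

server: Runtime = 20 min × 14 = 280 min = 4.666666… h
server: 0.39 kW × 4.666666… h = 1.82 kWh
toaster oven: 1.13 kW × 104 h = 117.52 kWh
box fan: Runtime = 12 h/day × 41 days = 492 h
box fan: 0.07 kW × 492 h = 34.44 kWh
Total energy = 153.78 kWh
Cost = 153.78 × $0.13 = $19.99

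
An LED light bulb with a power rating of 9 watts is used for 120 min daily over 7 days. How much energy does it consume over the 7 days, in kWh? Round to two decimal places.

Runtime = 120 min × 7 = 840 min = 14 h
Energy = 0.009 kW × 14 h = 0.126 kWh ≈ 0.13 kWh

0.13 kWh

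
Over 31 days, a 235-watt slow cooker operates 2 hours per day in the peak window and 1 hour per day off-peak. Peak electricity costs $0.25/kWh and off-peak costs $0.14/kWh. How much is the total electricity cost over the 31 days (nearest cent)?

Peak energy = 0.235 kW × 2 h × 31 = 14.57 kWh
Off-peak energy = 0.235 kW × 1 h × 31 = 7.285 kWh
Cost = 14.57 × $0.25 + 7.285 × $0.14 = $3.6425 + $1.0199 = $4.66

$4.66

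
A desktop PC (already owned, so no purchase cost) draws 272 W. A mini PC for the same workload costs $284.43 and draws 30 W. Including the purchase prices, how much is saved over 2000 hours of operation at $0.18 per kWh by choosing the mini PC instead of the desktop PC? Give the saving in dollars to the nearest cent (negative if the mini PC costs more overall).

-$197.31

desktop PC: $0.00 + (272/1000) kW × 2000 h × $0.18 = $0.00 + $97.92 = $97.92
mini PC: $284.43 + (30/1000) kW × 2000 h × $0.18 = $284.43 + $10.8 = $295.23
Saving = $97.92 − $295.23 = −$197.31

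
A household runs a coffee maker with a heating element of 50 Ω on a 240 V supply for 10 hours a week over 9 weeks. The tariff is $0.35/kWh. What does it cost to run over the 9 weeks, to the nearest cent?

$36.29

Power = V²/R = 240²/50 = 1152 W = 1.152 kW
Runtime = 10 h/week × 9 weeks = 90 h
Energy = 1.152 kW × 90 h = 103.68 kWh
Cost = 103.68 kWh × $0.35/kWh = $36.29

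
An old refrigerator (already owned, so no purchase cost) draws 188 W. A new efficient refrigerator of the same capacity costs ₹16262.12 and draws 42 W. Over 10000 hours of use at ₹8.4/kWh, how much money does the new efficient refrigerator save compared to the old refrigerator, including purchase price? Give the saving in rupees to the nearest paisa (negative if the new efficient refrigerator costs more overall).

old refrigerator: ₹0.00 + (188/1000) kW × 10000 h × ₹8.4 = ₹0.00 + ₹15792 = ₹15792
new efficient refrigerator: ₹16262.12 + (42/1000) kW × 10000 h × ₹8.4 = ₹16262.12 + ₹3528 = ₹19790.12
Saving = ₹15792 − ₹19790.12 = −₹3998.12

-₹3998.12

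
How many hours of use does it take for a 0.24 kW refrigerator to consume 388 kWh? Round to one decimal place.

1616.7 h

Hours = 388 kWh ÷ 0.24 kW = 1616.7 h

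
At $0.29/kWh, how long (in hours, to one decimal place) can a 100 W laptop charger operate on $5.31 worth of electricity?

183.1 h

Energy available = $5.31 ÷ $0.29/kWh = 18.3103 kWh
Hours = 18.3103 kWh ÷ 0.1 kW = 183.1 h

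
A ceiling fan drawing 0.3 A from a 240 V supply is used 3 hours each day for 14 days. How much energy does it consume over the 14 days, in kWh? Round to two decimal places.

3.02 kWh

Power = 0.3 A × 240 V = 72 W = 0.072 kW
Runtime = 3 h/day × 14 days = 42 h
Energy = 0.072 kW × 42 h = 3.024 kWh ≈ 3.02 kWh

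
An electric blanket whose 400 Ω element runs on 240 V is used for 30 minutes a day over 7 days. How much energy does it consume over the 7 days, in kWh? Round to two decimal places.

Power = V²/R = 240²/400 = 144 W = 0.144 kW
Runtime = 30 min × 7 = 210 min = 3.5 h
Energy = 0.144 kW × 3.5 h = 0.504 kWh ≈ 0.50 kWh

0.50 kWh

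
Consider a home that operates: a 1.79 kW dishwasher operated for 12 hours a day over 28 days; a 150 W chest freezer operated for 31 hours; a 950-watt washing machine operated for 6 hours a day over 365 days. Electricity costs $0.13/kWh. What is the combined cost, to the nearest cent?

dishwasher: Runtime = 12 h/day × 28 days = 336 h
dishwasher: 1.79 kW × 336 h = 601.44 kWh
chest freezer: 0.15 kW × 31 h = 4.65 kWh
washing machine: Runtime = 6 h/day × 365 days = 2190 h
washing machine: 0.95 kW × 2190 h = 2080.5 kWh
Total energy = 2686.59 kWh
Cost = 2686.59 × $0.13 = $349.26

$349.26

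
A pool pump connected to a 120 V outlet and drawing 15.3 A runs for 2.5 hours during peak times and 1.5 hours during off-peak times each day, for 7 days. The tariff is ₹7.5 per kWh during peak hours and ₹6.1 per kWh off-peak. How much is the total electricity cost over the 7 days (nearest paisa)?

Power = 15.3 A × 120 V = 1836 W = 1.836 kW
Peak energy = 1.836 kW × 2.5 h × 7 = 32.13 kWh
Off-peak energy = 1.836 kW × 1.5 h × 7 = 19.278 kWh
Cost = 32.13 × ₹7.5 + 19.278 × ₹6.1 = ₹240.975 + ₹117.5958 = ₹358.57

₹358.57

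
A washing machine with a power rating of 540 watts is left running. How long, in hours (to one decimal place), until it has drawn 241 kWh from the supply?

Hours = 241 kWh ÷ 0.54 kW = 446.3 h

446.3 h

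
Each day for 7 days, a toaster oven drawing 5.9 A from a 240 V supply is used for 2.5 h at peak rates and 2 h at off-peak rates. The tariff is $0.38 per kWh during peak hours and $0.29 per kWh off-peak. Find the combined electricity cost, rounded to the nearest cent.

Power = 5.9 A × 240 V = 1416 W = 1.416 kW
Peak energy = 1.416 kW × 2.5 h × 7 = 24.78 kWh
Off-peak energy = 1.416 kW × 2 h × 7 = 19.824 kWh
Cost = 24.78 × $0.38 + 19.824 × $0.29 = $9.4164 + $5.74896 = $15.17

$15.17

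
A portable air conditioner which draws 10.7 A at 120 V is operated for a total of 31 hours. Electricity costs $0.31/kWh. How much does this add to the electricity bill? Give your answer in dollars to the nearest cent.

Power = 10.7 A × 120 V = 1284 W = 1.284 kW
Energy = 1.284 kW × 31 h = 39.804 kWh
Cost = 39.804 kWh × $0.31/kWh = $12.34

$12.34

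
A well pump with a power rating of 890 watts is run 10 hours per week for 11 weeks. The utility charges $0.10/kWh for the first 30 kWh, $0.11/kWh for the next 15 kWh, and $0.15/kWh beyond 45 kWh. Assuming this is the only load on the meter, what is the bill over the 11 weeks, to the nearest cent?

$12.59

Runtime = 10 h/week × 11 weeks = 110 h
Energy = 0.89 kW × 110 h = 97.9 kWh
Tier 1 (0–30 kWh): 30 × $0.10 = $3
Tier 2 (30–45 kWh): 15 × $0.11 = $1.65
Above 45 kWh: 52.9 × $0.15 = $7.935
Bill = $12.59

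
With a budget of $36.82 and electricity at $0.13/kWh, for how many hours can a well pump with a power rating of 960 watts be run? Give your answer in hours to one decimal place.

Energy available = $36.82 ÷ $0.13/kWh = 283.2308 kWh
Hours = 283.2308 kWh ÷ 0.96 kW = 295.0 h

295.0 h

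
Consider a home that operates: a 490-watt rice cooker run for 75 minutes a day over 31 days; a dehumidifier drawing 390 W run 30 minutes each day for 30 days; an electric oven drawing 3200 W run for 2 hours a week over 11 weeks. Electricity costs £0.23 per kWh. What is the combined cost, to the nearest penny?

rice cooker: Runtime = 75 min × 31 = 2325 min = 38.75 h
rice cooker: 0.49 kW × 38.75 h = 18.9875 kWh
dehumidifier: Runtime = 30 min × 30 = 900 min = 15 h
dehumidifier: 0.39 kW × 15 h = 5.85 kWh
electric oven: Runtime = 2 h/week × 11 weeks = 22 h
electric oven: 3.2 kW × 22 h = 70.4 kWh
Total energy = 95.2375 kWh
Cost = 95.2375 × £0.23 = £21.90

£21.90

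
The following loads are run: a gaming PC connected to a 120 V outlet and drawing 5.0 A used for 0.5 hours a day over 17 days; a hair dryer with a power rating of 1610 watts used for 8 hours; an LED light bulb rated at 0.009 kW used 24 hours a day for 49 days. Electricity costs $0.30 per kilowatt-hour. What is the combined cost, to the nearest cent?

$8.57

gaming PC: Power = 5.0 A × 120 V = 600 W = 0.6 kW
gaming PC: Runtime = 0.5 h/day × 17 days = 8.5 h
gaming PC: 0.6 kW × 8.5 h = 5.1 kWh
hair dryer: 1.61 kW × 8 h = 12.88 kWh
LED light bulb: Runtime = 24 h × 49 = 1176 h
LED light bulb: 0.009 kW × 1176 h = 10.584 kWh
Total energy = 28.564 kWh
Cost = 28.564 × $0.30 = $8.57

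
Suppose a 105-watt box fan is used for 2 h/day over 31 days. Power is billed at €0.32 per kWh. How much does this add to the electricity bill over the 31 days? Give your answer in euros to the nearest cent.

Runtime = 2 h/day × 31 days = 62 h
Energy = 0.105 kW × 62 h = 6.51 kWh
Cost = 6.51 kWh × €0.32/kWh = €2.08

€2.08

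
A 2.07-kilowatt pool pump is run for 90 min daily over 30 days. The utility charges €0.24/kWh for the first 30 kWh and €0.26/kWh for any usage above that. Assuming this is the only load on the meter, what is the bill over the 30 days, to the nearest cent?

Runtime = 90 min × 30 = 2700 min = 45 h
Energy = 2.07 kW × 45 h = 93.15 kWh
Tier 1 (0–30 kWh): 30 × €0.24 = €7.2
Above 30 kWh: 63.15 × €0.26 = €16.419
Bill = €23.62

€23.62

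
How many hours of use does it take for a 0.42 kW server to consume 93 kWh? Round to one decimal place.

Hours = 93 kWh ÷ 0.42 kW = 221.4 h

221.4 h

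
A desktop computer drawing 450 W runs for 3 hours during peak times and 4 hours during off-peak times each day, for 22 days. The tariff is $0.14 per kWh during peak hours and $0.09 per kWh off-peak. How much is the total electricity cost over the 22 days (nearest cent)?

$7.72

Peak energy = 0.45 kW × 3 h × 22 = 29.7 kWh
Off-peak energy = 0.45 kW × 4 h × 22 = 39.6 kWh
Cost = 29.7 × $0.14 + 39.6 × $0.09 = $4.158 + $3.564 = $7.72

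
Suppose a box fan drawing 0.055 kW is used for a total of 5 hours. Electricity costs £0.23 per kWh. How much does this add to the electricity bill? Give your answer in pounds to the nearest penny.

Energy = 0.055 kW × 5 h = 0.275 kWh
Cost = 0.275 kWh × £0.23/kWh = £0.06

£0.06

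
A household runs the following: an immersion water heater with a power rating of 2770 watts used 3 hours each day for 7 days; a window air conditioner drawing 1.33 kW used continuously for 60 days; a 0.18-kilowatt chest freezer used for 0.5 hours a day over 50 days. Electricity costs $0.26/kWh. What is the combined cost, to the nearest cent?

immersion water heater: Runtime = 3 h/day × 7 days = 21 h
immersion water heater: 2.77 kW × 21 h = 58.17 kWh
window air conditioner: Runtime = 24 h × 60 = 1440 h
window air conditioner: 1.33 kW × 1440 h = 1915.2 kWh
chest freezer: Runtime = 0.5 h/day × 50 days = 25 h
chest freezer: 0.18 kW × 25 h = 4.5 kWh
Total energy = 1977.87 kWh
Cost = 1977.87 × $0.26 = $514.25

$514.25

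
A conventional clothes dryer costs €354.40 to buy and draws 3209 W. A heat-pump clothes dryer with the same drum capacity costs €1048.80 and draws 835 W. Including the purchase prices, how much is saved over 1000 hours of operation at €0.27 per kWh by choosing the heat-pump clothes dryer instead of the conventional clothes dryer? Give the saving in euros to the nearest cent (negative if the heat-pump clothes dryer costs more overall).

conventional clothes dryer: €354.40 + (3209/1000) kW × 1000 h × €0.27 = €354.40 + €866.43 = €1220.83
heat-pump clothes dryer: €1048.80 + (835/1000) kW × 1000 h × €0.27 = €1048.80 + €225.45 = €1274.25
Saving = €1220.83 − €1274.25 = −€53.42

-€53.42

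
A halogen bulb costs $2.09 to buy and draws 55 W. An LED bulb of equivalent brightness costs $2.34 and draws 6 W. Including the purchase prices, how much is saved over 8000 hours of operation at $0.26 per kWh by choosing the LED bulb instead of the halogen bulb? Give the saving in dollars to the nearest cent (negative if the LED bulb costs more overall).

$101.67

halogen bulb: $2.09 + (55/1000) kW × 8000 h × $0.26 = $2.09 + $114.4 = $116.49
LED bulb: $2.34 + (6/1000) kW × 8000 h × $0.26 = $2.34 + $12.48 = $14.82
Saving = $116.49 − $14.82 = $101.67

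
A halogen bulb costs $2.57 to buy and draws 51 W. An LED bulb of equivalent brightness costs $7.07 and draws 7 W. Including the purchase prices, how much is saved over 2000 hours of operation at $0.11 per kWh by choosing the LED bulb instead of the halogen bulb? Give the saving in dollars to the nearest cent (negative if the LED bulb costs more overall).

halogen bulb: $2.57 + (51/1000) kW × 2000 h × $0.11 = $2.57 + $11.22 = $13.79
LED bulb: $7.07 + (7/1000) kW × 2000 h × $0.11 = $7.07 + $1.54 = $8.61
Saving = $13.79 − $8.61 = $5.18

$5.18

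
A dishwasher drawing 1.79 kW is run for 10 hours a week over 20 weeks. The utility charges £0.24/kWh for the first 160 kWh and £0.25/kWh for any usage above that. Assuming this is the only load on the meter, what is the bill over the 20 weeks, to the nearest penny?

Runtime = 10 h/week × 20 weeks = 200 h
Energy = 1.79 kW × 200 h = 358 kWh
Tier 1 (0–160 kWh): 160 × £0.24 = £38.4
Above 160 kWh: 198 × £0.25 = £49.5
Bill = £87.90

£87.90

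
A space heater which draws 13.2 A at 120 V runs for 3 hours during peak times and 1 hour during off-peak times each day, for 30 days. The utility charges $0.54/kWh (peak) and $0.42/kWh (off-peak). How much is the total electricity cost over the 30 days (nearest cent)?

$96.94

Power = 13.2 A × 120 V = 1584 W = 1.584 kW
Peak energy = 1.584 kW × 3 h × 30 = 142.56 kWh
Off-peak energy = 1.584 kW × 1 h × 30 = 47.52 kWh
Cost = 142.56 × $0.54 + 47.52 × $0.42 = $76.9824 + $19.9584 = $96.94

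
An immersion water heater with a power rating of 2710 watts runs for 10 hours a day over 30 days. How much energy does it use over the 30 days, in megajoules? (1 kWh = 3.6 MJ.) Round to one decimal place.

Runtime = 10 h/day × 30 days = 300 h
Energy = 2.71 kW × 300 h = 813 kWh
= 813 × 3.6 MJ = 2926.8 MJ

2926.8 MJ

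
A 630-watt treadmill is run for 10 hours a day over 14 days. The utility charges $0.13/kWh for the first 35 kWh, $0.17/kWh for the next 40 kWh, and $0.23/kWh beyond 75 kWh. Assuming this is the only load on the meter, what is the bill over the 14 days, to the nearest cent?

$14.39

Runtime = 10 h/day × 14 days = 140 h
Energy = 0.63 kW × 140 h = 88.2 kWh
Tier 1 (0–35 kWh): 35 × $0.13 = $4.55
Tier 2 (35–75 kWh): 40 × $0.17 = $6.8
Above 75 kWh: 13.2 × $0.23 = $3.036
Bill = $14.39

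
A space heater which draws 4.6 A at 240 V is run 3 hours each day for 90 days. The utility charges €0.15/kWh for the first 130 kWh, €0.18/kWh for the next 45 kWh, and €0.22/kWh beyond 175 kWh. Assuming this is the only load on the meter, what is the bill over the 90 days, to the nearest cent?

Power = 4.6 A × 240 V = 1104 W = 1.104 kW
Runtime = 3 h/day × 90 days = 270 h
Energy = 1.104 kW × 270 h = 298.08 kWh
Tier 1 (0–130 kWh): 130 × €0.15 = €19.5
Tier 2 (130–175 kWh): 45 × €0.18 = €8.1
Above 175 kWh: 123.08 × €0.22 = €27.0776
Bill = €54.68

€54.68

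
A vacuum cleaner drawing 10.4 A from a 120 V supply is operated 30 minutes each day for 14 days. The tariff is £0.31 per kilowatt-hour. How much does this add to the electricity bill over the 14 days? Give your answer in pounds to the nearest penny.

Power = 10.4 A × 120 V = 1248 W = 1.248 kW
Runtime = 30 min × 14 = 420 min = 7 h
Energy = 1.248 kW × 7 h = 8.736 kWh
Cost = 8.736 kWh × £0.31/kWh = £2.71

£2.71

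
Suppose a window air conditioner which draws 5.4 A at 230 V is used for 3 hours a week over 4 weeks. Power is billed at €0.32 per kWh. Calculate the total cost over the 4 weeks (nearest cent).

€4.77

Power = 5.4 A × 230 V = 1242 W = 1.242 kW
Runtime = 3 h/week × 4 weeks = 12 h
Energy = 1.242 kW × 12 h = 14.904 kWh
Cost = 14.904 kWh × €0.32/kWh = €4.77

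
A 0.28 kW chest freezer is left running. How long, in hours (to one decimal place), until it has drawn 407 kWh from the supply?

1453.6 h

Hours = 407 kWh ÷ 0.28 kW = 1453.6 h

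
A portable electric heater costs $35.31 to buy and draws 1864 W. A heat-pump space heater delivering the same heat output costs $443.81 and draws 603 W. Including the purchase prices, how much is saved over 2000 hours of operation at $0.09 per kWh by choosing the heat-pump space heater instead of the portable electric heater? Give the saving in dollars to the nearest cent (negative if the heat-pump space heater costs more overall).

-$181.52

portable electric heater: $35.31 + (1864/1000) kW × 2000 h × $0.09 = $35.31 + $335.52 = $370.83
heat-pump space heater: $443.81 + (603/1000) kW × 2000 h × $0.09 = $443.81 + $108.54 = $552.35
Saving = $370.83 − $552.35 = −$181.52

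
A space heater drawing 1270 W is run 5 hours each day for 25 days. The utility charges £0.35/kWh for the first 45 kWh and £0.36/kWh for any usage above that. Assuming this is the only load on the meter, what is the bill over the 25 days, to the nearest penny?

Runtime = 5 h/day × 25 days = 125 h
Energy = 1.27 kW × 125 h = 158.75 kWh
Tier 1 (0–45 kWh): 45 × £0.35 = £15.75
Above 45 kWh: 113.75 × £0.36 = £40.95
Bill = £56.70

£56.70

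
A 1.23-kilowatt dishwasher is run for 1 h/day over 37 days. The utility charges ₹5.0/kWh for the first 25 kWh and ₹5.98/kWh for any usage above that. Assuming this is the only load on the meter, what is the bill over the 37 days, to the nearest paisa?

₹247.65

Runtime = 1 h/day × 37 days = 37 h
Energy = 1.23 kW × 37 h = 45.51 kWh
Tier 1 (0–25 kWh): 25 × ₹5.0 = ₹125
Above 25 kWh: 20.51 × ₹5.98 = ₹122.6498
Bill = ₹247.65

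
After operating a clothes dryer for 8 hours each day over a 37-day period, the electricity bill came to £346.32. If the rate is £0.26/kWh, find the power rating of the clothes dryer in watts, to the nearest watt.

4500 W

Energy = £346.32 ÷ £0.26/kWh = 1332 kWh
Runtime = 8 h/day × 37 days = 296 h
Power = 1332 kWh ÷ 296 h = 4.5 kW = 4500 W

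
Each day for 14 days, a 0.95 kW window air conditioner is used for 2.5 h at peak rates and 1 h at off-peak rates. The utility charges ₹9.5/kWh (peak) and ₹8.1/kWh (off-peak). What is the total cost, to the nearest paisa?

Peak energy = 0.95 kW × 2.5 h × 14 = 33.25 kWh
Off-peak energy = 0.95 kW × 1 h × 14 = 13.3 kWh
Cost = 33.25 × ₹9.5 + 13.3 × ₹8.1 = ₹315.875 + ₹107.73 = ₹423.61

₹423.61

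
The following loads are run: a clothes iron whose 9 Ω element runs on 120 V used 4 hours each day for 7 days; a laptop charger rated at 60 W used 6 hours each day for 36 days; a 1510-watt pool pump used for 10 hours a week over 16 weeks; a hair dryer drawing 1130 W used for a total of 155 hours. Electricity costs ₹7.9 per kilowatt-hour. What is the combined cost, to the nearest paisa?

clothes iron: Power = V²/R = 120²/9 = 1600 W = 1.6 kW
clothes iron: Runtime = 4 h/day × 7 days = 28 h
clothes iron: 1.6 kW × 28 h = 44.8 kWh
laptop charger: Runtime = 6 h/day × 36 days = 216 h
laptop charger: 0.06 kW × 216 h = 12.96 kWh
pool pump: Runtime = 10 h/week × 16 weeks = 160 h
pool pump: 1.51 kW × 160 h = 241.6 kWh
hair dryer: 1.13 kW × 155 h = 175.15 kWh
Total energy = 474.51 kWh
Cost = 474.51 × ₹7.9 = ₹3748.63

₹3748.63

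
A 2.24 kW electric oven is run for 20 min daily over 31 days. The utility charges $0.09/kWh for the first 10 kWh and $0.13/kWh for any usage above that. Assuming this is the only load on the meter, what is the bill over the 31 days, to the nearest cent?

$2.61

Runtime = 20 min × 31 = 620 min = 10.333333… h
Energy = 2.24 kW × 10.333333… h = 23.146666… kWh
Tier 1 (0–10 kWh): 10 × $0.09 = $0.9
Above 10 kWh: 13.146666… × $0.13 = $1.709066…
Bill = $2.61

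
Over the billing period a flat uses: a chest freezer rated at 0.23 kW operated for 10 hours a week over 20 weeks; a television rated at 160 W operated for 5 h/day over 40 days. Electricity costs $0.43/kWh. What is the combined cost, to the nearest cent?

chest freezer: Runtime = 10 h/week × 20 weeks = 200 h
chest freezer: 0.23 kW × 200 h = 46 kWh
television: Runtime = 5 h/day × 40 days = 200 h
television: 0.16 kW × 200 h = 32 kWh
Total energy = 78 kWh
Cost = 78 × $0.43 = $33.54

$33.54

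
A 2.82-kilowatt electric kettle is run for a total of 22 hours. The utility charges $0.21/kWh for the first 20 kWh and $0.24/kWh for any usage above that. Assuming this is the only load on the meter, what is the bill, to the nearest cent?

$14.29

Energy = 2.82 kW × 22 h = 62.04 kWh
Tier 1 (0–20 kWh): 20 × $0.21 = $4.2
Above 20 kWh: 42.04 × $0.24 = $10.0896
Bill = $14.29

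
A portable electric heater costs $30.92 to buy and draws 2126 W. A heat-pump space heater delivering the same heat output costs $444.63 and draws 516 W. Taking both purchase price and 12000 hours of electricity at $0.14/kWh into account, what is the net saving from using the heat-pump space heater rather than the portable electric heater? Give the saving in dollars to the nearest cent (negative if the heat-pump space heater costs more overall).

$2291.09

portable electric heater: $30.92 + (2126/1000) kW × 12000 h × $0.14 = $30.92 + $3571.68 = $3602.6
heat-pump space heater: $444.63 + (516/1000) kW × 12000 h × $0.14 = $444.63 + $866.88 = $1311.51
Saving = $3602.6 − $1311.51 = $2291.09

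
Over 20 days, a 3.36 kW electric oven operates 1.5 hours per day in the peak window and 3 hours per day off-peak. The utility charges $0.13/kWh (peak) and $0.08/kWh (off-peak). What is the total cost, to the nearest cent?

$29.23

Peak energy = 3.36 kW × 1.5 h × 20 = 100.8 kWh
Off-peak energy = 3.36 kW × 3 h × 20 = 201.6 kWh
Cost = 100.8 × $0.13 + 201.6 × $0.08 = $13.104 + $16.128 = $29.23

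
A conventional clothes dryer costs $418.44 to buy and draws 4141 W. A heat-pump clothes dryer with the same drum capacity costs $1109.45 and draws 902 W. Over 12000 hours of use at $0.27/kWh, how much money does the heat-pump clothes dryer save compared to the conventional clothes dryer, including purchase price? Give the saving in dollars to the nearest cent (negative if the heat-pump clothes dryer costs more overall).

conventional clothes dryer: $418.44 + (4141/1000) kW × 12000 h × $0.27 = $418.44 + $13416.84 = $13835.28
heat-pump clothes dryer: $1109.45 + (902/1000) kW × 12000 h × $0.27 = $1109.45 + $2922.48 = $4031.93
Saving = $13835.28 − $4031.93 = $9803.35

$9803.35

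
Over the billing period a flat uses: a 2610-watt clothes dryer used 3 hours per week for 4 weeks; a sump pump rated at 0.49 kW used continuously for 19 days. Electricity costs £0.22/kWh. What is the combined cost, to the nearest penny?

clothes dryer: Runtime = 3 h/week × 4 weeks = 12 h
clothes dryer: 2.61 kW × 12 h = 31.32 kWh
sump pump: Runtime = 24 h × 19 = 456 h
sump pump: 0.49 kW × 456 h = 223.44 kWh
Total energy = 254.76 kWh
Cost = 254.76 × £0.22 = £56.05

£56.05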